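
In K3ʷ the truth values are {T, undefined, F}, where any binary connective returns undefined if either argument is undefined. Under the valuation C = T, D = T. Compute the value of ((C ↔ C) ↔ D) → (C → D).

T

C ↔ C = T ↔ T = T
(C ↔ C) ↔ D = T ↔ T = T
C → D = T → T = T
((C ↔ C) ↔ D) → (C → D) = T → T = T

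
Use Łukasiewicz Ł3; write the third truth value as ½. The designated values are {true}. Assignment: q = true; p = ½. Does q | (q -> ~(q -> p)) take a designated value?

q -> p = true -> ½ = ½  [min(1, 1−1+½)]
~(q -> p) = ~½ = ½
q -> ~(q -> p) = true -> ½ = ½
q | (q -> ~(q -> p)) = true | ½ = true
true ∈ {true}.

Yes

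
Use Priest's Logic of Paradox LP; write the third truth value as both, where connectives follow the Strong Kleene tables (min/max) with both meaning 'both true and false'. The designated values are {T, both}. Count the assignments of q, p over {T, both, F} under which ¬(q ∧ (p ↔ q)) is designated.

8

Of the 9 assignments, 8 give a value in {T, both}.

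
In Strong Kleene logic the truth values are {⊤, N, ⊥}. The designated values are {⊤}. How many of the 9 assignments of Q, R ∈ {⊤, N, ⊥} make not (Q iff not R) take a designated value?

2

Designated under: (Q=⊤, R=⊤); (Q=⊥, R=⊥).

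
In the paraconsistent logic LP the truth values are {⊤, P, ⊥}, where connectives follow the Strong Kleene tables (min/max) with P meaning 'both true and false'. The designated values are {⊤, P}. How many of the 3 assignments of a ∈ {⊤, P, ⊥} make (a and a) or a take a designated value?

2

a=⊤: ⊤ ✓
a=P: P ✓
a=⊥: ⊥ ·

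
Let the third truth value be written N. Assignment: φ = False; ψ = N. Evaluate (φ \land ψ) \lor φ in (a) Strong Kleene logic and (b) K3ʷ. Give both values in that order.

False; N

In Strong Kleene logic: φ \land ψ = False \land N = False
(φ \land ψ) \lor φ = False \lor False = False
In K3ʷ: φ \land ψ = False \land N = N
(φ \land ψ) \lor φ = N \lor False = N
They differ because Strong Kleene logic and K3ʷ treat N differently under the binary connectives.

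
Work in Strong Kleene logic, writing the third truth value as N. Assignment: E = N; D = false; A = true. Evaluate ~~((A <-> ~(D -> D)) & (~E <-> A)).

D -> D = false -> false = true
~(D -> D) = ~true = false
A <-> ~(D -> D) = true <-> false = false
~E = ~N = N
~E <-> A = N <-> true = N
(A <-> ~(D -> D)) & (~E <-> A) = false & N = false
~((A <-> ~(D -> D)) & (~E <-> A)) = ~false = true
~~((A <-> ~(D -> D)) & (~E <-> A)) = ~true = false

false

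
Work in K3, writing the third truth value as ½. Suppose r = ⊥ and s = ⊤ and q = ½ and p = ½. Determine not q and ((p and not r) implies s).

½

not q = not ½ = ½
not r = not ⊥ = ⊤
p and not r = ½ and ⊤ = ½
(p and not r) implies s = ½ implies ⊤ = ⊤  [not ½ or ⊤]
not q and ((p and not r) implies s) = ½ and ⊤ = ½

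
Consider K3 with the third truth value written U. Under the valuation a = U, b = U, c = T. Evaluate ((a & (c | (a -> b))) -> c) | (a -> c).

a -> b = U -> U = U  [~U | U]
c | (a -> b) = T | U = T
a & (c | (a -> b)) = U & T = U
(a & (c | (a -> b))) -> c = U -> T = T
a -> c = U -> T = T
((a & (c | (a -> b))) -> c) | (a -> c) = T | T = T

T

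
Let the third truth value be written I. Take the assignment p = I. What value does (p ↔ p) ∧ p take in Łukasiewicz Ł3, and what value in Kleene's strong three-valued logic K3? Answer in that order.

In Łukasiewicz Ł3: p ↔ p = I ↔ I = ⊤
(p ↔ p) ∧ p = ⊤ ∧ I = I
In Kleene's strong three-valued logic K3: p ↔ p = I ↔ I = I
(p ↔ p) ∧ p = I ∧ I = I

I; I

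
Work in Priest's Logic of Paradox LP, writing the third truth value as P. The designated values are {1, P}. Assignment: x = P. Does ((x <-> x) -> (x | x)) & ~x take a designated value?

Yes

x <-> x = P <-> P = P
x | x = P | P = P
(x <-> x) -> (x | x) = P -> P = P  [~P | P]
~x = ~P = P
((x <-> x) -> (x | x)) & ~x = P & P = P
P ∈ {1, P}.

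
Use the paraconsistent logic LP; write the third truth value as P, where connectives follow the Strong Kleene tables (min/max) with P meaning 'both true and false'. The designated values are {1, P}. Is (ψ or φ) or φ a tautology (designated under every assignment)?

Countermodel: ψ=0, φ=0 gives 0, which is not designated.

No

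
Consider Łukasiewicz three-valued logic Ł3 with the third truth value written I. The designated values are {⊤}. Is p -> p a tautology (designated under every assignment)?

Yes

Every assignment of p over {⊤, I, ⊥} gives a value in {⊤}.
In particular, with p=I: p -> p = ⊤.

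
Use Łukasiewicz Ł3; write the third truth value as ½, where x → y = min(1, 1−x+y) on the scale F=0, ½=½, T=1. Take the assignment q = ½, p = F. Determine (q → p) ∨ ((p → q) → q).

q → p = ½ → F = ½  [min(1, 1−½+0)]
p → q = F → ½ = T
(p → q) → q = T → ½ = ½
(q → p) ∨ ((p → q) → q) = ½ ∨ ½ = ½

½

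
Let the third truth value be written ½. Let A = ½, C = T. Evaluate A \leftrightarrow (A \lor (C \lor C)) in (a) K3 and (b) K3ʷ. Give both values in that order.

In K3: C \lor C = T \lor T = T
A \lor (C \lor C) = ½ \lor T = T
A \leftrightarrow (A \lor (C \lor C)) = ½ \leftrightarrow T = ½
In K3ʷ: C \lor C = T \lor T = T
A \lor (C \lor C) = ½ \lor T = ½
A \leftrightarrow (A \lor (C \lor C)) = ½ \leftrightarrow ½ = ½

½; ½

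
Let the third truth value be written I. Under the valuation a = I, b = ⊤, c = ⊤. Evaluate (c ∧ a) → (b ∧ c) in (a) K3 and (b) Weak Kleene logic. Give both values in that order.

In K3: c ∧ a = ⊤ ∧ I = I
b ∧ c = ⊤ ∧ ⊤ = ⊤
(c ∧ a) → (b ∧ c) = I → ⊤ = ⊤  [¬I ∨ ⊤]
In Weak Kleene logic: c ∧ a = ⊤ ∧ I = I
b ∧ c = ⊤ ∧ ⊤ = ⊤
(c ∧ a) → (b ∧ c) = I → ⊤ = I
They differ because K3 and Weak Kleene logic treat I differently under the binary connectives.

⊤; I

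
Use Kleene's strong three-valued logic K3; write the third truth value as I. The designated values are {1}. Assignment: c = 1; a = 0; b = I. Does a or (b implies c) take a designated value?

b implies c = I implies 1 = 1
a or (b implies c) = 0 or 1 = 1
1 ∈ {1}.

Yes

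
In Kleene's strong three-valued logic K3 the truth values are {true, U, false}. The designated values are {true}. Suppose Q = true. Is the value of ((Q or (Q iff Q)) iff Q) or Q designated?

Yes

Q iff Q = true iff true = true
Q or (Q iff Q) = true or true = true
(Q or (Q iff Q)) iff Q = true iff true = true
((Q or (Q iff Q)) iff Q) or Q = true or true = true
true ∈ {true}.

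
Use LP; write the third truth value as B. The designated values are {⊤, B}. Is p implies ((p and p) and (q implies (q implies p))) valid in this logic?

Yes

Every assignment of p, q over {⊤, B, ⊥} gives a value in {⊤, B}.
In particular, with p=B, q=B: p implies ((p and p) and (q implies (q implies p))) = B.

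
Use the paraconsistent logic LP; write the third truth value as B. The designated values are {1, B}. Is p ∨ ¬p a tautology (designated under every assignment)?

Yes

Every assignment of p over {1, B, 0} gives a value in {1, B}.
In particular, with p=B: p ∨ ¬p = B.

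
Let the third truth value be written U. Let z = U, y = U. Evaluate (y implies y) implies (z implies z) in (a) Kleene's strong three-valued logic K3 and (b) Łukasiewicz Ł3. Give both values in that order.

U; True

In Kleene's strong three-valued logic K3: y implies y = U implies U = U  [not U or U]
z implies z = U implies U = U
(y implies y) implies (z implies z) = U implies U = U
In Łukasiewicz Ł3: y implies y = U implies U = True  [min(1, 1−½+½)]
z implies z = U implies U = True
(y implies y) implies (z implies z) = True implies True = True
They differ because Kleene's strong three-valued logic K3 and Łukasiewicz Ł3 treat U differently under implication.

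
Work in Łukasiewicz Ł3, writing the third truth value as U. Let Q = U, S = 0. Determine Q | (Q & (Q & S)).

U

Q & S = U & 0 = 0
Q & (Q & S) = U & 0 = 0
Q | (Q & (Q & S)) = U | 0 = U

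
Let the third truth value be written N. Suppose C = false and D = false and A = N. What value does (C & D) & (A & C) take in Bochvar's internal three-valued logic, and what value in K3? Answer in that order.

N; false

In Bochvar's internal three-valued logic: C & D = false & false = false
A & C = N & false = N
(C & D) & (A & C) = false & N = N
In K3: C & D = false & false = false
A & C = N & false = false
(C & D) & (A & C) = false & false = false
They differ because Bochvar's internal three-valued logic and K3 treat N differently under the binary connectives.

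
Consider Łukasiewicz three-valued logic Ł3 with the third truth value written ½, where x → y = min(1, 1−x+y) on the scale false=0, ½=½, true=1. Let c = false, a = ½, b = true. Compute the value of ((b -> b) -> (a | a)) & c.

false

b -> b = true -> true = true
a | a = ½ | ½ = ½
(b -> b) -> (a | a) = true -> ½ = ½
((b -> b) -> (a | a)) & c = ½ & false = false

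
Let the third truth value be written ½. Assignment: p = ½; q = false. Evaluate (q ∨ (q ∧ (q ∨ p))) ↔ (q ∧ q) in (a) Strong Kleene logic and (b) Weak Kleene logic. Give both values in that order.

In Strong Kleene logic: q ∨ p = false ∨ ½ = ½
q ∧ (q ∨ p) = false ∧ ½ = false
q ∨ (q ∧ (q ∨ p)) = false ∨ false = false
q ∧ q = false ∧ false = false
(q ∨ (q ∧ (q ∨ p))) ↔ (q ∧ q) = false ↔ false = true
In Weak Kleene logic: q ∨ p = false ∨ ½ = ½
q ∧ (q ∨ p) = false ∧ ½ = ½
q ∨ (q ∧ (q ∨ p)) = false ∨ ½ = ½
q ∧ q = false ∧ false = false
(q ∨ (q ∧ (q ∨ p))) ↔ (q ∧ q) = ½ ↔ false = ½
They differ because Strong Kleene logic and Weak Kleene logic treat ½ differently under the binary connectives.

true; ½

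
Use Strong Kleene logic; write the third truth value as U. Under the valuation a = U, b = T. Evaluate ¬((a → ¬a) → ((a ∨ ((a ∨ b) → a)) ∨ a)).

¬a = ¬U = U
a → ¬a = U → U = U
a ∨ b = U ∨ T = T
(a ∨ b) → a = T → U = U
a ∨ ((a ∨ b) → a) = U ∨ U = U
(a ∨ ((a ∨ b) → a)) ∨ a = U ∨ U = U
(a → ¬a) → ((a ∨ ((a ∨ b) → a)) ∨ a) = U → U = U
¬((a → ¬a) → ((a ∨ ((a ∨ b) → a)) ∨ a)) = ¬U = U

U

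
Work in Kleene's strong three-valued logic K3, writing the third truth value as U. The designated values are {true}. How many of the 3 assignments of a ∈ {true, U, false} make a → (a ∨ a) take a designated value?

2

a=true: true ✓
a=U: U ·
a=false: true ✓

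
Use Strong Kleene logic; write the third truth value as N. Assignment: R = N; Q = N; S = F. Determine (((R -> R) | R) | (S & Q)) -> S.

N

R -> R = N -> N = N  [~N | N]
(R -> R) | R = N | N = N
S & Q = F & N = F
((R -> R) | R) | (S & Q) = N | F = N
(((R -> R) | R) | (S & Q)) -> S = N -> F = N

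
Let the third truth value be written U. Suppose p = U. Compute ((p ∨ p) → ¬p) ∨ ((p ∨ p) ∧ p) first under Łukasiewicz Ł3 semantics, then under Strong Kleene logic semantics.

True; U

In Łukasiewicz Ł3: p ∨ p = U ∨ U = U
¬p = ¬U = U
(p ∨ p) → ¬p = U → U = True  [min(1, 1−½+½)]
p ∨ p = U ∨ U = U
(p ∨ p) ∧ p = U ∧ U = U
((p ∨ p) → ¬p) ∨ ((p ∨ p) ∧ p) = True ∨ U = True
In Strong Kleene logic: p ∨ p = U ∨ U = U
¬p = ¬U = U
(p ∨ p) → ¬p = U → U = U  [¬U ∨ U]
p ∨ p = U ∨ U = U
(p ∨ p) ∧ p = U ∧ U = U
((p ∨ p) → ¬p) ∨ ((p ∨ p) ∧ p) = U ∨ U = U
They differ because Łukasiewicz Ł3 and Strong Kleene logic treat U differently under implication.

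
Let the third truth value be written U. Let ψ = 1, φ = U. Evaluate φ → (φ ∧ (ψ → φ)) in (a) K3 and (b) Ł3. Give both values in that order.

In K3: ψ → φ = 1 → U = U
φ ∧ (ψ → φ) = U ∧ U = U
φ → (φ ∧ (ψ → φ)) = U → U = U
In Ł3: ψ → φ = 1 → U = U  [min(1, 1−1+½)]
φ ∧ (ψ → φ) = U ∧ U = U
φ → (φ ∧ (ψ → φ)) = U → U = 1
They differ because K3 and Ł3 treat U differently under implication.

U; 1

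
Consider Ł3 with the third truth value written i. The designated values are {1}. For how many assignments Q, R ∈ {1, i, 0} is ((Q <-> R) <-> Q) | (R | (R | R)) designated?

4

Designated under: (Q=1, R=1); (Q=i, R=1); (Q=i, R=0); (Q=0, R=1).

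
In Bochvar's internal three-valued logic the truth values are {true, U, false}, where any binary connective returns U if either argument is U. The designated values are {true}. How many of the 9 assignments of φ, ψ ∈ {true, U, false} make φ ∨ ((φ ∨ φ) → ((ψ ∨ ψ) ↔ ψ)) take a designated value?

4

Designated under: (φ=true, ψ=true); (φ=true, ψ=false); (φ=false, ψ=true); (φ=false, ψ=false).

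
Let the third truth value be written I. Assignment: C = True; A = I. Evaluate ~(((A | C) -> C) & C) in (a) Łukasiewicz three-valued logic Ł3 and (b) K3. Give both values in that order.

In Łukasiewicz three-valued logic Ł3: A | C = I | True = True
(A | C) -> C = True -> True = True
((A | C) -> C) & C = True & True = True
~(((A | C) -> C) & C) = ~True = False
In K3: A | C = I | True = True
(A | C) -> C = True -> True = True
((A | C) -> C) & C = True & True = True
~(((A | C) -> C) & C) = ~True = False

False; False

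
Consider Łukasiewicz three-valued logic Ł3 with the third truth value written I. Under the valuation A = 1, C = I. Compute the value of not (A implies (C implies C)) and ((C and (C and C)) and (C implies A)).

0

C implies C = I implies I = 1
A implies (C implies C) = 1 implies 1 = 1
not (A implies (C implies C)) = not 1 = 0
C and C = I and I = I
C and (C and C) = I and I = I
C implies A = I implies 1 = 1
(C and (C and C)) and (C implies A) = I and 1 = I
not (A implies (C implies C)) and ((C and (C and C)) and (C implies A)) = 0 and I = 0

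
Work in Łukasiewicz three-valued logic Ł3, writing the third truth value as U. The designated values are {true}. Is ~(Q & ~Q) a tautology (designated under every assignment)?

No

Countermodel: Q=U gives U, which is not designated.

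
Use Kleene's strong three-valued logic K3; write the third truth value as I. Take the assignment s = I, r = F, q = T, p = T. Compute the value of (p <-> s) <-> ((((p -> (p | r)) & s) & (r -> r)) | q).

I

p <-> s = T <-> I = I
p | r = T | F = T
p -> (p | r) = T -> T = T
(p -> (p | r)) & s = T & I = I
r -> r = F -> F = T
((p -> (p | r)) & s) & (r -> r) = I & T = I
(((p -> (p | r)) & s) & (r -> r)) | q = I | T = T
(p <-> s) <-> ((((p -> (p | r)) & s) & (r -> r)) | q) = I <-> T = I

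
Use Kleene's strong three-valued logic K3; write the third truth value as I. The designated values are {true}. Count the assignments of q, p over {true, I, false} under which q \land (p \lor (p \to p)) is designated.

2

Designated under: (q=true, p=true); (q=true, p=false).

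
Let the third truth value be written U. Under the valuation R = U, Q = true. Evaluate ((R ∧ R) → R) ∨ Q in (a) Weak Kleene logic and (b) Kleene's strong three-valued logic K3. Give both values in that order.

In Weak Kleene logic: R ∧ R = U ∧ U = U
(R ∧ R) → R = U → U = U  [any arg is the third value ⇒ result is the third value]
((R ∧ R) → R) ∨ Q = U ∨ true = U
In Kleene's strong three-valued logic K3: R ∧ R = U ∧ U = U
(R ∧ R) → R = U → U = U  [¬U ∨ U]
((R ∧ R) → R) ∨ Q = U ∨ true = true
They differ because Weak Kleene logic and Kleene's strong three-valued logic K3 treat U differently under the binary connectives.

U; true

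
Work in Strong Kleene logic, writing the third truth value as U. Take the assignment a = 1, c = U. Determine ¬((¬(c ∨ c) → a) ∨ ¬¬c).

0

c ∨ c = U ∨ U = U
¬(c ∨ c) = ¬U = U
¬(c ∨ c) → a = U → 1 = 1  [¬U ∨ 1]
¬c = ¬U = U
¬¬c = ¬U = U
(¬(c ∨ c) → a) ∨ ¬¬c = 1 ∨ U = 1
¬((¬(c ∨ c) → a) ∨ ¬¬c) = ¬1 = 0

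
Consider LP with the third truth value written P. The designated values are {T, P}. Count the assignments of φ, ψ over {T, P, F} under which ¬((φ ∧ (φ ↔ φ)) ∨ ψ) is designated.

Designated under: (φ=P, ψ=P); (φ=P, ψ=F); (φ=F, ψ=P); (φ=F, ψ=F).

4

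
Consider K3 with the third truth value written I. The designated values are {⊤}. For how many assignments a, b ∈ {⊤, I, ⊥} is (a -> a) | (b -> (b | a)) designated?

Of the 9 assignments, 8 give a value in {⊤}.

8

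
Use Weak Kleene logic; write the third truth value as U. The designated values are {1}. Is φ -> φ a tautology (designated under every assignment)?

No

Countermodel: φ=U gives U, which is not designated.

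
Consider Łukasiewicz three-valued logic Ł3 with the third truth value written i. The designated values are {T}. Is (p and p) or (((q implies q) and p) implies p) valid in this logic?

Yes

Every assignment of p, q over {T, i, F} gives a value in {T}.
In particular, with p=i, q=i: (p and p) or (((q implies q) and p) implies p) = T.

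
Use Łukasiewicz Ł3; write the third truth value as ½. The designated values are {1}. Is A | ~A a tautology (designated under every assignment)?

No

Countermodel: A=½ gives ½, which is not designated.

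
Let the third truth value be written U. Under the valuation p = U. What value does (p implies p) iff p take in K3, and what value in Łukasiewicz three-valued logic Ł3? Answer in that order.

U; U

In K3: p implies p = U implies U = U  [not U or U]
(p implies p) iff p = U iff U = U
In Łukasiewicz three-valued logic Ł3: p implies p = U implies U = T
(p implies p) iff p = T iff U = U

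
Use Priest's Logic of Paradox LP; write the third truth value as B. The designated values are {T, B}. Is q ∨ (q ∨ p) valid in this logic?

Countermodel: q=F, p=F gives F, which is not designated.

No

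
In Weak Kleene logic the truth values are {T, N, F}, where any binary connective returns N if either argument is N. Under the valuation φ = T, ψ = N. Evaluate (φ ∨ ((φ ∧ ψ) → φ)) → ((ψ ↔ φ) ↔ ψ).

N

φ ∧ ψ = T ∧ N = N
(φ ∧ ψ) → φ = N → T = N
φ ∨ ((φ ∧ ψ) → φ) = T ∨ N = N
ψ ↔ φ = N ↔ T = N
(ψ ↔ φ) ↔ ψ = N ↔ N = N
(φ ∨ ((φ ∧ ψ) → φ)) → ((ψ ↔ φ) ↔ ψ) = N → N = N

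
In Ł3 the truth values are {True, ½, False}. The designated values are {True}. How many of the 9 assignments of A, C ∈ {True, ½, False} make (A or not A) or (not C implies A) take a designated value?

8

Of the 9 assignments, 8 give a value in {True}.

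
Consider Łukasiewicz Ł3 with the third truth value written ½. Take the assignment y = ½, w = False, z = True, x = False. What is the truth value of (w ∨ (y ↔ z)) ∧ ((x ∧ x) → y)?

½

y ↔ z = ½ ↔ True = ½
w ∨ (y ↔ z) = False ∨ ½ = ½
x ∧ x = False ∧ False = False
(x ∧ x) → y = False → ½ = True
(w ∨ (y ↔ z)) ∧ ((x ∧ x) → y) = ½ ∧ True = ½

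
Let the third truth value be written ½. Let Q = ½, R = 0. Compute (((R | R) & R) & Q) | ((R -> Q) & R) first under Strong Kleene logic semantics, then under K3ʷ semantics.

0; ½

In Strong Kleene logic: R | R = 0 | 0 = 0
(R | R) & R = 0 & 0 = 0
((R | R) & R) & Q = 0 & ½ = 0
R -> Q = 0 -> ½ = 1
(R -> Q) & R = 1 & 0 = 0
(((R | R) & R) & Q) | ((R -> Q) & R) = 0 | 0 = 0
In K3ʷ: R | R = 0 | 0 = 0
(R | R) & R = 0 & 0 = 0
((R | R) & R) & Q = 0 & ½ = ½
R -> Q = 0 -> ½ = ½  [any arg is the third value ⇒ result is the third value]
(R -> Q) & R = ½ & 0 = ½
(((R | R) & R) & Q) | ((R -> Q) & R) = ½ | ½ = ½
They differ because Strong Kleene logic and K3ʷ treat ½ differently under the binary connectives.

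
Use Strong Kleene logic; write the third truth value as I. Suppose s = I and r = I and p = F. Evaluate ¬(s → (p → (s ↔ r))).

s ↔ r = I ↔ I = I
p → (s ↔ r) = F → I = T  [¬F ∨ I]
s → (p → (s ↔ r)) = I → T = T
¬(s → (p → (s ↔ r))) = ¬T = F

F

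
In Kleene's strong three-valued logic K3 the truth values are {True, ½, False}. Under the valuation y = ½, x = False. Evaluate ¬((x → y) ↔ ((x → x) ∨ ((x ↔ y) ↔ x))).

False

x → y = False → ½ = True  [¬False ∨ ½]
x → x = False → False = True
x ↔ y = False ↔ ½ = ½
(x ↔ y) ↔ x = ½ ↔ False = ½
(x → x) ∨ ((x ↔ y) ↔ x) = True ∨ ½ = True
(x → y) ↔ ((x → x) ∨ ((x ↔ y) ↔ x)) = True ↔ True = True
¬((x → y) ↔ ((x → x) ∨ ((x ↔ y) ↔ x))) = ¬True = False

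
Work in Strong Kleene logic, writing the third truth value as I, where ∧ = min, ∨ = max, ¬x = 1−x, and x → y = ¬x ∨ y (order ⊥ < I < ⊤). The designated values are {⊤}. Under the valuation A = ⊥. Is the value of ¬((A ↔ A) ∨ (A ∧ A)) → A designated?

Yes

A ↔ A = ⊥ ↔ ⊥ = ⊤
A ∧ A = ⊥ ∧ ⊥ = ⊥
(A ↔ A) ∨ (A ∧ A) = ⊤ ∨ ⊥ = ⊤
¬((A ↔ A) ∨ (A ∧ A)) = ¬⊤ = ⊥
¬((A ↔ A) ∨ (A ∧ A)) → A = ⊥ → ⊥ = ⊤
⊤ ∈ {⊤}.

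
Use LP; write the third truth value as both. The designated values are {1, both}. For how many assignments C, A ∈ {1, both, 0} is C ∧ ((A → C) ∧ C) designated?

Of the 9 assignments, 6 give a value in {1, both}.

6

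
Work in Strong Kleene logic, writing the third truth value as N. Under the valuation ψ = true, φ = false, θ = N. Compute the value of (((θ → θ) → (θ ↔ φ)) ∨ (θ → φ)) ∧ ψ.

N

θ → θ = N → N = N  [¬N ∨ N]
θ ↔ φ = N ↔ false = N
(θ → θ) → (θ ↔ φ) = N → N = N
θ → φ = N → false = N
((θ → θ) → (θ ↔ φ)) ∨ (θ → φ) = N ∨ N = N
(((θ → θ) → (θ ↔ φ)) ∨ (θ → φ)) ∧ ψ = N ∧ true = N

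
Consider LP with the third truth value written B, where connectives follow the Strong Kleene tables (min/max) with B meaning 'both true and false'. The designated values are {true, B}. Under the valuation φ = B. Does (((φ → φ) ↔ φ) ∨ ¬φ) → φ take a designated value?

Yes

φ → φ = B → B = B  [¬B ∨ B]
(φ → φ) ↔ φ = B ↔ B = B
¬φ = ¬B = B
((φ → φ) ↔ φ) ∨ ¬φ = B ∨ B = B
(((φ → φ) ↔ φ) ∨ ¬φ) → φ = B → B = B
B ∈ {true, B}.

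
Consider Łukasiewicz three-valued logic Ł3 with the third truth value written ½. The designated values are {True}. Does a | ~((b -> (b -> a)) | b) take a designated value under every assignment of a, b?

No

Countermodel: a=½, b=True gives ½, which is not designated.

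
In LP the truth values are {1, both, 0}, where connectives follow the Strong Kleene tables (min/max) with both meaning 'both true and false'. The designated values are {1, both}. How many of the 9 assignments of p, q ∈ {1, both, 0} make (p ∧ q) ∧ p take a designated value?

4

Designated under: (p=1, q=1); (p=1, q=both); (p=both, q=1); (p=both, q=both).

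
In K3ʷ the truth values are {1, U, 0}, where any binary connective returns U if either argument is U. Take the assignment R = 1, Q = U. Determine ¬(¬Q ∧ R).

U

¬Q = ¬U = U
¬Q ∧ R = U ∧ 1 = U
¬(¬Q ∧ R) = ¬U = U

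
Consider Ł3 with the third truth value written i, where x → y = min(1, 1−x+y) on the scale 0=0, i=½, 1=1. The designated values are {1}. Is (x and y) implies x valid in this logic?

Every assignment of x, y over {1, i, 0} gives a value in {1}.
In particular, with x=i, y=i: (x and y) implies x = 1.

Yes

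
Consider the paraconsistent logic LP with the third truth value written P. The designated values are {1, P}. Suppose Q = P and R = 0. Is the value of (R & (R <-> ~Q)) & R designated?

No

~Q = ~P = P
R <-> ~Q = 0 <-> P = P
R & (R <-> ~Q) = 0 & P = 0
(R & (R <-> ~Q)) & R = 0 & 0 = 0
0 ∉ {1, P}.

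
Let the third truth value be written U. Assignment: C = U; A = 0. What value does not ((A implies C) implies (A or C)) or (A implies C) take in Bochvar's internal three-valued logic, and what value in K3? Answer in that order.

In Bochvar's internal three-valued logic: A implies C = 0 implies U = U
A or C = 0 or U = U
(A implies C) implies (A or C) = U implies U = U
not ((A implies C) implies (A or C)) = not U = U
A implies C = 0 implies U = U
not ((A implies C) implies (A or C)) or (A implies C) = U or U = U
In K3: A implies C = 0 implies U = 1  [not 0 or U]
A or C = 0 or U = U
(A implies C) implies (A or C) = 1 implies U = U
not ((A implies C) implies (A or C)) = not U = U
A implies C = 0 implies U = 1
not ((A implies C) implies (A or C)) or (A implies C) = U or 1 = 1
They differ because Bochvar's internal three-valued logic and K3 treat U differently under the binary connectives.

U; 1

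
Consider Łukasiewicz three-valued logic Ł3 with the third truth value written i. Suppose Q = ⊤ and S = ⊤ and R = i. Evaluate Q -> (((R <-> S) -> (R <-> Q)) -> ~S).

R <-> S = i <-> ⊤ = i  [1 − |½−1|]
R <-> Q = i <-> ⊤ = i
(R <-> S) -> (R <-> Q) = i -> i = ⊤
~S = ~⊤ = ⊥
((R <-> S) -> (R <-> Q)) -> ~S = ⊤ -> ⊥ = ⊥
Q -> (((R <-> S) -> (R <-> Q)) -> ~S) = ⊤ -> ⊥ = ⊥

⊥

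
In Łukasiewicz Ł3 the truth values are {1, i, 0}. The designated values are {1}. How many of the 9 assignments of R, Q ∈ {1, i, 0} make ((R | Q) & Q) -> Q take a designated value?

9

Of the 9 assignments, 9 give a value in {1}.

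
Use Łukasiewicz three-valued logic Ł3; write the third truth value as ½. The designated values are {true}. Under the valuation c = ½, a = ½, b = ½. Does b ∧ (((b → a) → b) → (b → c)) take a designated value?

No

b → a = ½ → ½ = true  [min(1, 1−½+½)]
(b → a) → b = true → ½ = ½
b → c = ½ → ½ = true
((b → a) → b) → (b → c) = ½ → true = true
b ∧ (((b → a) → b) → (b → c)) = ½ ∧ true = ½
½ ∉ {true}.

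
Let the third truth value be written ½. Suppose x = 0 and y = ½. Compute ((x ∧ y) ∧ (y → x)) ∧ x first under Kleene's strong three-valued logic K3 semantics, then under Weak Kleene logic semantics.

In Kleene's strong three-valued logic K3: x ∧ y = 0 ∧ ½ = 0
y → x = ½ → 0 = ½  [¬½ ∨ 0]
(x ∧ y) ∧ (y → x) = 0 ∧ ½ = 0
((x ∧ y) ∧ (y → x)) ∧ x = 0 ∧ 0 = 0
In Weak Kleene logic: x ∧ y = 0 ∧ ½ = ½
y → x = ½ → 0 = ½  [any arg is the third value ⇒ result is the third value]
(x ∧ y) ∧ (y → x) = ½ ∧ ½ = ½
((x ∧ y) ∧ (y → x)) ∧ x = ½ ∧ 0 = ½
They differ because Kleene's strong three-valued logic K3 and Weak Kleene logic treat ½ differently under the binary connectives.

0; ½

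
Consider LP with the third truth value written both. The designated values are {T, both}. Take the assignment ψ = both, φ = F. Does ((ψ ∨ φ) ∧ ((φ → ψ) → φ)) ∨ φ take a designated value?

ψ ∨ φ = both ∨ F = both
φ → ψ = F → both = T  [¬F ∨ both]
(φ → ψ) → φ = T → F = F
(ψ ∨ φ) ∧ ((φ → ψ) → φ) = both ∧ F = F
((ψ ∨ φ) ∧ ((φ → ψ) → φ)) ∨ φ = F ∨ F = F
F ∉ {T, both}.

No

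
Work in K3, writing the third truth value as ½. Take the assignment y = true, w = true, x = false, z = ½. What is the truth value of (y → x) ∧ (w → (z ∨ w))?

y → x = true → false = false
z ∨ w = ½ ∨ true = true
w → (z ∨ w) = true → true = true
(y → x) ∧ (w → (z ∨ w)) = false ∧ true = false

false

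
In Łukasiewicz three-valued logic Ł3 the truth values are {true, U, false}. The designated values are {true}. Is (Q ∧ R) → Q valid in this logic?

Yes

Every assignment of Q, R over {true, U, false} gives a value in {true}.
In particular, with Q=U, R=U: (Q ∧ R) → Q = true.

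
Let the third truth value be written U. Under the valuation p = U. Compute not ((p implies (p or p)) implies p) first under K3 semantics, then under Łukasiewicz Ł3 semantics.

In K3: p or p = U or U = U
p implies (p or p) = U implies U = U
(p implies (p or p)) implies p = U implies U = U
not ((p implies (p or p)) implies p) = not U = U
In Łukasiewicz Ł3: p or p = U or U = U
p implies (p or p) = U implies U = 1  [min(1, 1−½+½)]
(p implies (p or p)) implies p = 1 implies U = U
not ((p implies (p or p)) implies p) = not U = U

U; U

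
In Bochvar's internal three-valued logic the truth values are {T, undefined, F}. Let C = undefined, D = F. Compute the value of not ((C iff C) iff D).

C iff C = undefined iff undefined = undefined
(C iff C) iff D = undefined iff F = undefined
not ((C iff C) iff D) = not undefined = undefined

undefined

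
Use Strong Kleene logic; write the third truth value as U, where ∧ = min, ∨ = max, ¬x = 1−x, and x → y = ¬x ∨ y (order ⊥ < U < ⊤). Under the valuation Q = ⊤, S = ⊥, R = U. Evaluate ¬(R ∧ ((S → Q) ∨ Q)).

S → Q = ⊥ → ⊤ = ⊤
(S → Q) ∨ Q = ⊤ ∨ ⊤ = ⊤
R ∧ ((S → Q) ∨ Q) = U ∧ ⊤ = U
¬(R ∧ ((S → Q) ∨ Q)) = ¬U = U

U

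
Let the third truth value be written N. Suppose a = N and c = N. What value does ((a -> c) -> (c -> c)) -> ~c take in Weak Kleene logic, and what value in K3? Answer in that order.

N; N

In Weak Kleene logic: a -> c = N -> N = N
c -> c = N -> N = N
(a -> c) -> (c -> c) = N -> N = N
~c = ~N = N
((a -> c) -> (c -> c)) -> ~c = N -> N = N
In K3: a -> c = N -> N = N
c -> c = N -> N = N
(a -> c) -> (c -> c) = N -> N = N
~c = ~N = N
((a -> c) -> (c -> c)) -> ~c = N -> N = N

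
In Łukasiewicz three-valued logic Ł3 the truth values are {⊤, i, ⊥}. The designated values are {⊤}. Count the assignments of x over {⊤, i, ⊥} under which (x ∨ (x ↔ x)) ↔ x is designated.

x=⊤: ⊤ ✓
x=i: i ·
x=⊥: ⊥ ·

1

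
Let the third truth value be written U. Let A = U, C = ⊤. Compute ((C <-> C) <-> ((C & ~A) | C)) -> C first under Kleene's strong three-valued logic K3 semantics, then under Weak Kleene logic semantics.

⊤; U

In Kleene's strong three-valued logic K3: C <-> C = ⊤ <-> ⊤ = ⊤
~A = ~U = U
C & ~A = ⊤ & U = U
(C & ~A) | C = U | ⊤ = ⊤
(C <-> C) <-> ((C & ~A) | C) = ⊤ <-> ⊤ = ⊤
((C <-> C) <-> ((C & ~A) | C)) -> C = ⊤ -> ⊤ = ⊤
In Weak Kleene logic: C <-> C = ⊤ <-> ⊤ = ⊤
~A = ~U = U
C & ~A = ⊤ & U = U
(C & ~A) | C = U | ⊤ = U
(C <-> C) <-> ((C & ~A) | C) = ⊤ <-> U = U
((C <-> C) <-> ((C & ~A) | C)) -> C = U -> ⊤ = U  [any arg is the third value ⇒ result is the third value]
They differ because Kleene's strong three-valued logic K3 and Weak Kleene logic treat U differently under the binary connectives.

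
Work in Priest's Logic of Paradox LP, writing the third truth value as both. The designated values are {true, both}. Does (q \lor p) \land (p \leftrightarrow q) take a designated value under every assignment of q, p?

Countermodel: q=true, p=false gives false, which is not designated.

No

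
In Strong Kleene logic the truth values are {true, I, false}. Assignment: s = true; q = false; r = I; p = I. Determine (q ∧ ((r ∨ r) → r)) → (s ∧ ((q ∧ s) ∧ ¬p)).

r ∨ r = I ∨ I = I
(r ∨ r) → r = I → I = I  [¬I ∨ I]
q ∧ ((r ∨ r) → r) = false ∧ I = false
q ∧ s = false ∧ true = false
¬p = ¬I = I
(q ∧ s) ∧ ¬p = false ∧ I = false
s ∧ ((q ∧ s) ∧ ¬p) = true ∧ false = false
(q ∧ ((r ∨ r) → r)) → (s ∧ ((q ∧ s) ∧ ¬p)) = false → false = true

true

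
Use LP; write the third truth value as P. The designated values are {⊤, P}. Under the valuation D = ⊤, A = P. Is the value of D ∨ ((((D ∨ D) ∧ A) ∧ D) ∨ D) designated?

D ∨ D = ⊤ ∨ ⊤ = ⊤
(D ∨ D) ∧ A = ⊤ ∧ P = P
((D ∨ D) ∧ A) ∧ D = P ∧ ⊤ = P
(((D ∨ D) ∧ A) ∧ D) ∨ D = P ∨ ⊤ = ⊤
D ∨ ((((D ∨ D) ∧ A) ∧ D) ∨ D) = ⊤ ∨ ⊤ = ⊤
⊤ ∈ {⊤, P}.

Yes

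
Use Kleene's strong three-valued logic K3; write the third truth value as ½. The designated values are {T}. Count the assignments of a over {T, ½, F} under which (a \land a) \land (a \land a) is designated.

1

a=T: T ✓
a=½: ½ ·
a=F: F ·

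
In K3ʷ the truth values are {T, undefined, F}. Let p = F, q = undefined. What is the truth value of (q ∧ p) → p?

q ∧ p = undefined ∧ F = undefined
(q ∧ p) → p = undefined → F = undefined  [any arg is the third value ⇒ result is the third value]

undefined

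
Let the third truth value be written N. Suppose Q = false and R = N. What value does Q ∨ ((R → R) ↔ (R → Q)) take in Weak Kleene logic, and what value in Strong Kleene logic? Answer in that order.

In Weak Kleene logic: R → R = N → N = N
R → Q = N → false = N
(R → R) ↔ (R → Q) = N ↔ N = N
Q ∨ ((R → R) ↔ (R → Q)) = false ∨ N = N
In Strong Kleene logic: R → R = N → N = N  [¬N ∨ N]
R → Q = N → false = N
(R → R) ↔ (R → Q) = N ↔ N = N
Q ∨ ((R → R) ↔ (R → Q)) = false ∨ N = N

N; N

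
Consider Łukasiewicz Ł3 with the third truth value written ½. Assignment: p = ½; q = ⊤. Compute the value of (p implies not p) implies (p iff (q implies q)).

½

not p = not ½ = ½
p implies not p = ½ implies ½ = ⊤  [min(1, 1−½+½)]
q implies q = ⊤ implies ⊤ = ⊤
p iff (q implies q) = ½ iff ⊤ = ½
(p implies not p) implies (p iff (q implies q)) = ⊤ implies ½ = ½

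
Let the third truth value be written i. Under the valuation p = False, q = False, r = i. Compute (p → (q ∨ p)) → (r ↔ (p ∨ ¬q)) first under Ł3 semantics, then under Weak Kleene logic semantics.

i; i

In Ł3: q ∨ p = False ∨ False = False
p → (q ∨ p) = False → False = True
¬q = ¬False = True
p ∨ ¬q = False ∨ True = True
r ↔ (p ∨ ¬q) = i ↔ True = i  [1 − |½−1|]
(p → (q ∨ p)) → (r ↔ (p ∨ ¬q)) = True → i = i
In Weak Kleene logic: q ∨ p = False ∨ False = False
p → (q ∨ p) = False → False = True
¬q = ¬False = True
p ∨ ¬q = False ∨ True = True
r ↔ (p ∨ ¬q) = i ↔ True = i
(p → (q ∨ p)) → (r ↔ (p ∨ ¬q)) = True → i = i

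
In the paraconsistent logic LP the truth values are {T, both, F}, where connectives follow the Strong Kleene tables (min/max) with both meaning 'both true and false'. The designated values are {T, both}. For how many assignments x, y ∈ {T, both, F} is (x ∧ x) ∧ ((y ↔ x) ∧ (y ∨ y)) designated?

Designated under: (x=T, y=T); (x=T, y=both); (x=both, y=T); (x=both, y=both).

4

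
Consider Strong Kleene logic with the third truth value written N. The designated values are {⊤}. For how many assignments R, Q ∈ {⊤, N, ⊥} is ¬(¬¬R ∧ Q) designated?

Of the 9 assignments, 5 give a value in {⊤}.

5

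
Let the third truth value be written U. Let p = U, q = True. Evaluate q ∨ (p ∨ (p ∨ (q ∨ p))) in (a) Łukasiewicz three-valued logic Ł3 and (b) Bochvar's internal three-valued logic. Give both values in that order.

In Łukasiewicz three-valued logic Ł3: q ∨ p = True ∨ U = True
p ∨ (q ∨ p) = U ∨ True = True
p ∨ (p ∨ (q ∨ p)) = U ∨ True = True
q ∨ (p ∨ (p ∨ (q ∨ p))) = True ∨ True = True
In Bochvar's internal three-valued logic: q ∨ p = True ∨ U = U
p ∨ (q ∨ p) = U ∨ U = U
p ∨ (p ∨ (q ∨ p)) = U ∨ U = U
q ∨ (p ∨ (p ∨ (q ∨ p))) = True ∨ U = U
They differ because Łukasiewicz three-valued logic Ł3 and Bochvar's internal three-valued logic treat U differently under the binary connectives.

True; U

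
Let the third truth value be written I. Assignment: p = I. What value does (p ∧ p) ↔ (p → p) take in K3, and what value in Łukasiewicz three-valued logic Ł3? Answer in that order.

I; I

In K3: p ∧ p = I ∧ I = I
p → p = I → I = I  [¬I ∨ I]
(p ∧ p) ↔ (p → p) = I ↔ I = I
In Łukasiewicz three-valued logic Ł3: p ∧ p = I ∧ I = I
p → p = I → I = T  [min(1, 1−½+½)]
(p ∧ p) ↔ (p → p) = I ↔ T = I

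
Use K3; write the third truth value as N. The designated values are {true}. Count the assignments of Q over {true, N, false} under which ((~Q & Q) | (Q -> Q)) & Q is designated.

1

Q=true: true ✓
Q=N: N ·
Q=false: false ·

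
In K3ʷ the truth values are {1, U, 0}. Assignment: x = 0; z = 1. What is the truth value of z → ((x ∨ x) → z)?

x ∨ x = 0 ∨ 0 = 0
(x ∨ x) → z = 0 → 1 = 1
z → ((x ∨ x) → z) = 1 → 1 = 1

1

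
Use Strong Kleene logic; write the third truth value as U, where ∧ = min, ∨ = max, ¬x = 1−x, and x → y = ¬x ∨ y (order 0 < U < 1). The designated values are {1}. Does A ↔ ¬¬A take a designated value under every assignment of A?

Countermodel: A=U gives U, which is not designated.

No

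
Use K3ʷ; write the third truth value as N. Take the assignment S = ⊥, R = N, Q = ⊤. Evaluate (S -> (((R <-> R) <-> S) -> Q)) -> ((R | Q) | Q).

N

R <-> R = N <-> N = N
(R <-> R) <-> S = N <-> ⊥ = N
((R <-> R) <-> S) -> Q = N -> ⊤ = N  [any arg is the third value ⇒ result is the third value]
S -> (((R <-> R) <-> S) -> Q) = ⊥ -> N = N
R | Q = N | ⊤ = N
(R | Q) | Q = N | ⊤ = N
(S -> (((R <-> R) <-> S) -> Q)) -> ((R | Q) | Q) = N -> N = N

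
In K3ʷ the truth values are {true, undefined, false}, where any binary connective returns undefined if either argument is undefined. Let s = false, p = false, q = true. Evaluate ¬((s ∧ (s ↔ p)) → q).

false

s ↔ p = false ↔ false = true
s ∧ (s ↔ p) = false ∧ true = false
(s ∧ (s ↔ p)) → q = false → true = true
¬((s ∧ (s ↔ p)) → q) = ¬true = false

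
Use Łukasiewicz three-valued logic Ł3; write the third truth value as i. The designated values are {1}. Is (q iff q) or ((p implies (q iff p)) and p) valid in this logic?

Yes

Every assignment of q, p over {1, i, 0} gives a value in {1}.
In particular, with q=i, p=i: (q iff q) or ((p implies (q iff p)) and p) = 1.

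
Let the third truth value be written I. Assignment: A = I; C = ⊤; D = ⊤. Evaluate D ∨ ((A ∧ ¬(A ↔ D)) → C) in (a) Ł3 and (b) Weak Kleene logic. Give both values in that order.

⊤; I

In Ł3: A ↔ D = I ↔ ⊤ = I  [1 − |½−1|]
¬(A ↔ D) = ¬I = I
A ∧ ¬(A ↔ D) = I ∧ I = I
(A ∧ ¬(A ↔ D)) → C = I → ⊤ = ⊤
D ∨ ((A ∧ ¬(A ↔ D)) → C) = ⊤ ∨ ⊤ = ⊤
In Weak Kleene logic: A ↔ D = I ↔ ⊤ = I
¬(A ↔ D) = ¬I = I
A ∧ ¬(A ↔ D) = I ∧ I = I
(A ∧ ¬(A ↔ D)) → C = I → ⊤ = I
D ∨ ((A ∧ ¬(A ↔ D)) → C) = ⊤ ∨ I = I
They differ because Ł3 and Weak Kleene logic treat I differently under the binary connectives.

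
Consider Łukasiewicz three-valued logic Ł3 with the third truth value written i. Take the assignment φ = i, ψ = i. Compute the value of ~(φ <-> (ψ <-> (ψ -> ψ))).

ψ -> ψ = i -> i = True
ψ <-> (ψ -> ψ) = i <-> True = i
φ <-> (ψ <-> (ψ -> ψ)) = i <-> i = True
~(φ <-> (ψ <-> (ψ -> ψ))) = ~True = False

False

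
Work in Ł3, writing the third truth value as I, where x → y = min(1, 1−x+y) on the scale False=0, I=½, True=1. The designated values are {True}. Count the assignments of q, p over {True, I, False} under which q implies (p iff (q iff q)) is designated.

Of the 9 assignments, 6 give a value in {True}.

6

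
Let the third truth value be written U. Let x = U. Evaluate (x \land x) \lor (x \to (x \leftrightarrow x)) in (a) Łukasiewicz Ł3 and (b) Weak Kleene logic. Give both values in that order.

1; U

In Łukasiewicz Ł3: x \land x = U \land U = U
x \leftrightarrow x = U \leftrightarrow U = 1  [1 − |½−½|]
x \to (x \leftrightarrow x) = U \to 1 = 1
(x \land x) \lor (x \to (x \leftrightarrow x)) = U \lor 1 = 1
In Weak Kleene logic: x \land x = U \land U = U
x \leftrightarrow x = U \leftrightarrow U = U
x \to (x \leftrightarrow x) = U \to U = U
(x \land x) \lor (x \to (x \leftrightarrow x)) = U \lor U = U
They differ because Łukasiewicz Ł3 and Weak Kleene logic treat U differently under the binary connectives.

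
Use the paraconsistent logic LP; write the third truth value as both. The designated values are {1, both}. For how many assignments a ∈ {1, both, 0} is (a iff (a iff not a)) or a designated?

3

a=1: 1 ✓
a=both: both ✓
a=0: 1 ✓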